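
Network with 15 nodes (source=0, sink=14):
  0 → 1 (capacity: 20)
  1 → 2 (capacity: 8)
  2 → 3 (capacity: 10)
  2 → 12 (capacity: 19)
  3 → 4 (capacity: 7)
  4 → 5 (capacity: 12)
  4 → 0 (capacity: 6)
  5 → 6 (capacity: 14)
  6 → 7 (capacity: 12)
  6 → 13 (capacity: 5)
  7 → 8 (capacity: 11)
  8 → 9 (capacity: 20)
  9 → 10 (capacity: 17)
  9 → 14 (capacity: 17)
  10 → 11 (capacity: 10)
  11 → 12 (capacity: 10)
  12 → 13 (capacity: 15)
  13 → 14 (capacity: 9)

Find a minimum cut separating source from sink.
Min cut value = 8, edges: (1,2)

Min cut value: 8
Partition: S = [0, 1], T = [2, 3, 4, 5, 6, 7, 8, 9, 10, 11, 12, 13, 14]
Cut edges: (1,2)

By max-flow min-cut theorem, max flow = min cut = 8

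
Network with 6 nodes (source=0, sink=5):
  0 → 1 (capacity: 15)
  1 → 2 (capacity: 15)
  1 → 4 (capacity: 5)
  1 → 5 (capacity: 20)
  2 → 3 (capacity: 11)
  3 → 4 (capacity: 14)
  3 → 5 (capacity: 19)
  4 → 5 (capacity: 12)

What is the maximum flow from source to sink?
Maximum flow = 15

Max flow: 15

Flow assignment:
  0 → 1: 15/15
  1 → 5: 15/20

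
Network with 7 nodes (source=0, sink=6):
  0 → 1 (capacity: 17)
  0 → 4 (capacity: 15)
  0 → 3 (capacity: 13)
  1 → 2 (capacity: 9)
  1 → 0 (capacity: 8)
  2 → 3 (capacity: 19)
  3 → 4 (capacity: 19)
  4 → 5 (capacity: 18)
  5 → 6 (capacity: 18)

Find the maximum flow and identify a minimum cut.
Max flow = 18, Min cut edges: (5,6)

Maximum flow: 18
Minimum cut: (5,6)
Partition: S = [0, 1, 2, 3, 4, 5], T = [6]

Max-flow min-cut theorem verified: both equal 18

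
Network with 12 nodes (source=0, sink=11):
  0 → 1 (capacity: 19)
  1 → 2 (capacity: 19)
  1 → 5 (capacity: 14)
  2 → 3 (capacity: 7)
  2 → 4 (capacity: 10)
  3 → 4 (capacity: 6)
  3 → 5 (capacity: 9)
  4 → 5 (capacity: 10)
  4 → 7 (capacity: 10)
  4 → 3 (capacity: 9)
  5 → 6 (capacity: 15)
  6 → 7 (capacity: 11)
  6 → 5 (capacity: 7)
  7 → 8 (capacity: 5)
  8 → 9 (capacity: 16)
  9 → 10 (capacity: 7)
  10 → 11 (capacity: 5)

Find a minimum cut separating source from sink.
Min cut value = 5, edges: (10,11)

Min cut value: 5
Partition: S = [0, 1, 2, 3, 4, 5, 6, 7, 8, 9, 10], T = [11]
Cut edges: (10,11)

By max-flow min-cut theorem, max flow = min cut = 5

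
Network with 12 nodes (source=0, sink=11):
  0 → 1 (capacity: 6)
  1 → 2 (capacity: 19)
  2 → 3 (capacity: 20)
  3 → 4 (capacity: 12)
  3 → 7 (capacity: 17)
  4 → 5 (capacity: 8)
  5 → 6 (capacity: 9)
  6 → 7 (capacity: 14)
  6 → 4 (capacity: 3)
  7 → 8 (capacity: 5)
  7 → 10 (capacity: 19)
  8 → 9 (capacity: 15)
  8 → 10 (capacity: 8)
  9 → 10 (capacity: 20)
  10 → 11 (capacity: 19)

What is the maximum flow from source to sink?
Maximum flow = 6

Max flow: 6

Flow assignment:
  0 → 1: 6/6
  1 → 2: 6/19
  2 → 3: 6/20
  3 → 7: 6/17
  7 → 10: 6/19
  10 → 11: 6/19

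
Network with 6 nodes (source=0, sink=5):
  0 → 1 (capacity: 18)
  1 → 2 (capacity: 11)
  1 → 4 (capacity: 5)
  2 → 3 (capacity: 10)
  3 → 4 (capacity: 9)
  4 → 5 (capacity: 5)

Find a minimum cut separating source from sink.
Min cut value = 5, edges: (4,5)

Min cut value: 5
Partition: S = [0, 1, 2, 3, 4], T = [5]
Cut edges: (4,5)

By max-flow min-cut theorem, max flow = min cut = 5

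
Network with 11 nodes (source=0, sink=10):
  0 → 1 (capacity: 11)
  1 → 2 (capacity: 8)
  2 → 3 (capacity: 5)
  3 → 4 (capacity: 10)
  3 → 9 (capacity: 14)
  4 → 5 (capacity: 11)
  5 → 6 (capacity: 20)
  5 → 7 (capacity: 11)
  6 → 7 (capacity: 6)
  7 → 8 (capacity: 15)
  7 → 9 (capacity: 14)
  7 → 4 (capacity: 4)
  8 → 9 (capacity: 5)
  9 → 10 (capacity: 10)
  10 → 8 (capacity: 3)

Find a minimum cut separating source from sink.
Min cut value = 5, edges: (2,3)

Min cut value: 5
Partition: S = [0, 1, 2], T = [3, 4, 5, 6, 7, 8, 9, 10]
Cut edges: (2,3)

By max-flow min-cut theorem, max flow = min cut = 5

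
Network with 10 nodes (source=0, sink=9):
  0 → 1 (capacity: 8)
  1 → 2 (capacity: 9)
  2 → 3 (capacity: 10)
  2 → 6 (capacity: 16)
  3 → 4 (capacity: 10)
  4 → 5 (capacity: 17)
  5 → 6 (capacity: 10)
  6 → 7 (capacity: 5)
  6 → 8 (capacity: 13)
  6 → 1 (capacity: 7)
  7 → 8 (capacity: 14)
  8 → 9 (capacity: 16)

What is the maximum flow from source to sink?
Maximum flow = 8

Max flow: 8

Flow assignment:
  0 → 1: 8/8
  1 → 2: 8/9
  2 → 6: 8/16
  6 → 8: 8/13
  8 → 9: 8/16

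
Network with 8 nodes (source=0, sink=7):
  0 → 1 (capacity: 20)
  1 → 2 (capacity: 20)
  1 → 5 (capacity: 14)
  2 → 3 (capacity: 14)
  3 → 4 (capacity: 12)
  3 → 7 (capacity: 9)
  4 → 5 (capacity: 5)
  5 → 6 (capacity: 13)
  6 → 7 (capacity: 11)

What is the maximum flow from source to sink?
Maximum flow = 20

Max flow: 20

Flow assignment:
  0 → 1: 20/20
  1 → 2: 14/20
  1 → 5: 6/14
  2 → 3: 14/14
  3 → 4: 5/12
  3 → 7: 9/9
  4 → 5: 5/5
  5 → 6: 11/13
  6 → 7: 11/11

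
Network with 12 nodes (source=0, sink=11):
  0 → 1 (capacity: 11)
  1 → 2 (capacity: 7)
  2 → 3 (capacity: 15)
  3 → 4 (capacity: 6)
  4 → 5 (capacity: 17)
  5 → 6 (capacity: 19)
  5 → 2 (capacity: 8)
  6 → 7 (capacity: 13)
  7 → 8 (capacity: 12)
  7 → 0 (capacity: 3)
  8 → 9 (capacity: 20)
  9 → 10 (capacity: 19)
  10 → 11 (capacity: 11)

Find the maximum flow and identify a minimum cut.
Max flow = 6, Min cut edges: (3,4)

Maximum flow: 6
Minimum cut: (3,4)
Partition: S = [0, 1, 2, 3], T = [4, 5, 6, 7, 8, 9, 10, 11]

Max-flow min-cut theorem verified: both equal 6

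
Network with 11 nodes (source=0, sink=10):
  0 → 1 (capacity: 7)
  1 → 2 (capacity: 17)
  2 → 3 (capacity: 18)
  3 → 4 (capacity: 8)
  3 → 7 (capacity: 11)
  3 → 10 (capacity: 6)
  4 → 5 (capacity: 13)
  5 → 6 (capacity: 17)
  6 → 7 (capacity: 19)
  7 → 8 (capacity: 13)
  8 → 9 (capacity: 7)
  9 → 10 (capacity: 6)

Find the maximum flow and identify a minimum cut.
Max flow = 7, Min cut edges: (0,1)

Maximum flow: 7
Minimum cut: (0,1)
Partition: S = [0], T = [1, 2, 3, 4, 5, 6, 7, 8, 9, 10]

Max-flow min-cut theorem verified: both equal 7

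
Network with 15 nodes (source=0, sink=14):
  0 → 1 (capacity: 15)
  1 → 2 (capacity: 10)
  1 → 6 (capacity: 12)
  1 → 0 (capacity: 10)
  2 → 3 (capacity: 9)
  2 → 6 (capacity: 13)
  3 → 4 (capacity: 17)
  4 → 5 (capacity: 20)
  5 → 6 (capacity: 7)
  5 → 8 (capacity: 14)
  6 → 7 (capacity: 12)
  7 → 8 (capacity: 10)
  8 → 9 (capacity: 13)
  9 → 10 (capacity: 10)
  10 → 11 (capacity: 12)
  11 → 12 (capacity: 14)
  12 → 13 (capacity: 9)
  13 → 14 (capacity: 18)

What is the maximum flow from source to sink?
Maximum flow = 9

Max flow: 9

Flow assignment:
  0 → 1: 9/15
  1 → 2: 5/10
  1 → 6: 4/12
  2 → 3: 5/9
  3 → 4: 5/17
  4 → 5: 5/20
  5 → 6: 5/7
  6 → 7: 9/12
  7 → 8: 9/10
  8 → 9: 9/13
  9 → 10: 9/10
  10 → 11: 9/12
  11 → 12: 9/14
  12 → 13: 9/9
  13 → 14: 9/18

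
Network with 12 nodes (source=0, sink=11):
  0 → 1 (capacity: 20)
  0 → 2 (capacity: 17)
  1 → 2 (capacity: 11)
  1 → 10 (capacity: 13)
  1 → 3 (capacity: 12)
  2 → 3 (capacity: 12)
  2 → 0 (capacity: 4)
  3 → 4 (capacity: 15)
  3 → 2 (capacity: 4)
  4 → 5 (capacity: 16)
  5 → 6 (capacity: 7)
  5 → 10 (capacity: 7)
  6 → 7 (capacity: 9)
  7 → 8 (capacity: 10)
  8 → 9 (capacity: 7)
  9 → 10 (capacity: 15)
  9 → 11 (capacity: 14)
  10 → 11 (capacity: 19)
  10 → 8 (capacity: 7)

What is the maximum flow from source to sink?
Maximum flow = 26

Max flow: 26

Flow assignment:
  0 → 1: 14/20
  0 → 2: 12/17
  1 → 10: 12/13
  1 → 3: 2/12
  2 → 3: 12/12
  3 → 4: 14/15
  4 → 5: 14/16
  5 → 6: 7/7
  5 → 10: 7/7
  6 → 7: 7/9
  7 → 8: 7/10
  8 → 9: 7/7
  9 → 11: 7/14
  10 → 11: 19/19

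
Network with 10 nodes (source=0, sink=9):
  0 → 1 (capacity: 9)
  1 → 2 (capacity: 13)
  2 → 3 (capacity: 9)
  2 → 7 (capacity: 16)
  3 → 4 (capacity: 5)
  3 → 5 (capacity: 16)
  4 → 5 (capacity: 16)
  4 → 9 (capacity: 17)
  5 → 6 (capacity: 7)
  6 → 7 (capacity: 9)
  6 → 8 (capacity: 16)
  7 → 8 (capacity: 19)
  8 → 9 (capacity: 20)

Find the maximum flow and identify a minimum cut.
Max flow = 9, Min cut edges: (0,1)

Maximum flow: 9
Minimum cut: (0,1)
Partition: S = [0], T = [1, 2, 3, 4, 5, 6, 7, 8, 9]

Max-flow min-cut theorem verified: both equal 9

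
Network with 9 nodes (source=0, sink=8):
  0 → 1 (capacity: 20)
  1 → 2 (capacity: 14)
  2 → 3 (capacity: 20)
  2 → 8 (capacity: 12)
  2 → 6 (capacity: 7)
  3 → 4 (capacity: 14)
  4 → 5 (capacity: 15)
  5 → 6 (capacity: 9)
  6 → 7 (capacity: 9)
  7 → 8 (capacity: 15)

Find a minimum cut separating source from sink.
Min cut value = 14, edges: (1,2)

Min cut value: 14
Partition: S = [0, 1], T = [2, 3, 4, 5, 6, 7, 8]
Cut edges: (1,2)

By max-flow min-cut theorem, max flow = min cut = 14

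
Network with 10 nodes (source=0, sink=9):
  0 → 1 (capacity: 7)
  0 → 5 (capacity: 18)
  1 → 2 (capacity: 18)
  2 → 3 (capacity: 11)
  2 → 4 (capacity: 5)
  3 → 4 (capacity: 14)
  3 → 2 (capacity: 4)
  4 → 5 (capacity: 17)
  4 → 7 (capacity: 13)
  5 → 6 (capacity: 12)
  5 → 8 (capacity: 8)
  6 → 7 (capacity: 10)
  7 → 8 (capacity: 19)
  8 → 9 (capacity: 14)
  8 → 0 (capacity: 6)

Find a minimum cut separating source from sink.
Min cut value = 14, edges: (8,9)

Min cut value: 14
Partition: S = [0, 1, 2, 3, 4, 5, 6, 7, 8], T = [9]
Cut edges: (8,9)

By max-flow min-cut theorem, max flow = min cut = 14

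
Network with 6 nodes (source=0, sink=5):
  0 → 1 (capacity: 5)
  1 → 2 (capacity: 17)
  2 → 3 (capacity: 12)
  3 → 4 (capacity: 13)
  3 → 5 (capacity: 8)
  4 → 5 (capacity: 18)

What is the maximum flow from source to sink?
Maximum flow = 5

Max flow: 5

Flow assignment:
  0 → 1: 5/5
  1 → 2: 5/17
  2 → 3: 5/12
  3 → 5: 5/8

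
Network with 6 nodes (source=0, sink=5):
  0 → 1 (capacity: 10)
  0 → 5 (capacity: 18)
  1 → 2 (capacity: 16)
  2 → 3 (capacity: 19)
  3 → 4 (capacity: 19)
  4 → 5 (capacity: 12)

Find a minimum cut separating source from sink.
Min cut value = 28, edges: (0,1), (0,5)

Min cut value: 28
Partition: S = [0], T = [1, 2, 3, 4, 5]
Cut edges: (0,1), (0,5)

By max-flow min-cut theorem, max flow = min cut = 28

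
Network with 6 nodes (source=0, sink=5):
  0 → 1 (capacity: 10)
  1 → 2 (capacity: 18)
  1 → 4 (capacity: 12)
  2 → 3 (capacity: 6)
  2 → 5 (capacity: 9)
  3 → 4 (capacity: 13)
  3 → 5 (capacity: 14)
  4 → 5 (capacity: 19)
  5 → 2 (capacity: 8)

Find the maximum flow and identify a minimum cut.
Max flow = 10, Min cut edges: (0,1)

Maximum flow: 10
Minimum cut: (0,1)
Partition: S = [0], T = [1, 2, 3, 4, 5]

Max-flow min-cut theorem verified: both equal 10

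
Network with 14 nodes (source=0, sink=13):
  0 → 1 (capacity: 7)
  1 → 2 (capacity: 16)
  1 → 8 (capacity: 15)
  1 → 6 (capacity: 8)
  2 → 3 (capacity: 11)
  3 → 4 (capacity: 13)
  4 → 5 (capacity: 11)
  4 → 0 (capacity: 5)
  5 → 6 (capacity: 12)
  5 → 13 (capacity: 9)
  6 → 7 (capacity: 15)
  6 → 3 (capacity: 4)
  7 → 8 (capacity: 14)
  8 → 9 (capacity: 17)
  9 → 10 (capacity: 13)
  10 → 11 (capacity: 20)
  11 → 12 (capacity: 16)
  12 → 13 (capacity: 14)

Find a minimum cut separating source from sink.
Min cut value = 7, edges: (0,1)

Min cut value: 7
Partition: S = [0], T = [1, 2, 3, 4, 5, 6, 7, 8, 9, 10, 11, 12, 13]
Cut edges: (0,1)

By max-flow min-cut theorem, max flow = min cut = 7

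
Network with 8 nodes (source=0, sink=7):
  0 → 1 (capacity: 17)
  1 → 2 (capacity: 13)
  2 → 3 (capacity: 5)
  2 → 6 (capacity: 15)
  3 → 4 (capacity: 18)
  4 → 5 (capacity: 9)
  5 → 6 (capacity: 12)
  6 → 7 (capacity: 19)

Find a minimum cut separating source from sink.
Min cut value = 13, edges: (1,2)

Min cut value: 13
Partition: S = [0, 1], T = [2, 3, 4, 5, 6, 7]
Cut edges: (1,2)

By max-flow min-cut theorem, max flow = min cut = 13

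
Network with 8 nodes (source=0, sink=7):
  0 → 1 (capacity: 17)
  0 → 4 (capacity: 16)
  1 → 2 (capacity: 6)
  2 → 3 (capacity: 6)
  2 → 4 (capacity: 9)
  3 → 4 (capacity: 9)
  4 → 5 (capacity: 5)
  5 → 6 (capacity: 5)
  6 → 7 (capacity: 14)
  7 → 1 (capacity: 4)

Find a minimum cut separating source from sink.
Min cut value = 5, edges: (5,6)

Min cut value: 5
Partition: S = [0, 1, 2, 3, 4, 5], T = [6, 7]
Cut edges: (5,6)

By max-flow min-cut theorem, max flow = min cut = 5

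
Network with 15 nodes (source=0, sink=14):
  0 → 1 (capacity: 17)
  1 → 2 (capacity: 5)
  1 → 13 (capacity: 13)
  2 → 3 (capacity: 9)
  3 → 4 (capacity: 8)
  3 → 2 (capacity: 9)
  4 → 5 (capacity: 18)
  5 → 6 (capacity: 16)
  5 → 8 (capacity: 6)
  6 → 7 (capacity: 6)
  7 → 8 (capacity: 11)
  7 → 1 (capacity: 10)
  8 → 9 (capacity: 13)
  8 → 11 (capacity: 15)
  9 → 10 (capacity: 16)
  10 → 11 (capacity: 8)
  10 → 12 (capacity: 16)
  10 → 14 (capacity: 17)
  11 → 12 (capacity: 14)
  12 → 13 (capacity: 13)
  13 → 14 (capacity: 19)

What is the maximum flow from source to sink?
Maximum flow = 17

Max flow: 17

Flow assignment:
  0 → 1: 17/17
  1 → 2: 4/5
  1 → 13: 13/13
  2 → 3: 4/9
  3 → 4: 4/8
  4 → 5: 4/18
  5 → 8: 4/6
  8 → 9: 4/13
  9 → 10: 4/16
  10 → 14: 4/17
  13 → 14: 13/19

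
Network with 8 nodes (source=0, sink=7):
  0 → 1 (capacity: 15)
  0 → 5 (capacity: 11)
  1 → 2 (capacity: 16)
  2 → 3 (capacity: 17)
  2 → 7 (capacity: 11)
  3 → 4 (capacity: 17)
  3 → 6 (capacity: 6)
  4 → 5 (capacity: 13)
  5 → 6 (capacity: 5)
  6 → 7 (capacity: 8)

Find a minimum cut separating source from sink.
Min cut value = 19, edges: (2,7), (6,7)

Min cut value: 19
Partition: S = [0, 1, 2, 3, 4, 5, 6], T = [7]
Cut edges: (2,7), (6,7)

By max-flow min-cut theorem, max flow = min cut = 19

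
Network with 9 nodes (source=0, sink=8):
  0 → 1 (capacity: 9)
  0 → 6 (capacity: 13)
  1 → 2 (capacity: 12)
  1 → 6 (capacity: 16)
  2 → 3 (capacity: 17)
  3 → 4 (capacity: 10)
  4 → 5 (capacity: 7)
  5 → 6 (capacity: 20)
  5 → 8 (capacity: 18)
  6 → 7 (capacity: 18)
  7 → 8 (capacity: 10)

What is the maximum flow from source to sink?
Maximum flow = 17

Max flow: 17

Flow assignment:
  0 → 1: 7/9
  0 → 6: 10/13
  1 → 2: 7/12
  2 → 3: 7/17
  3 → 4: 7/10
  4 → 5: 7/7
  5 → 8: 7/18
  6 → 7: 10/18
  7 → 8: 10/10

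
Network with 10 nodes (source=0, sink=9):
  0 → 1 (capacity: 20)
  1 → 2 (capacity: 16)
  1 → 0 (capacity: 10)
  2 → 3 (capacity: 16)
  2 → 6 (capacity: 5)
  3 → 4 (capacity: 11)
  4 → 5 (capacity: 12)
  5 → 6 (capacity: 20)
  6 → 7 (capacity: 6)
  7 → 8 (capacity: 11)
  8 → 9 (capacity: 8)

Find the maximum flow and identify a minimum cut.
Max flow = 6, Min cut edges: (6,7)

Maximum flow: 6
Minimum cut: (6,7)
Partition: S = [0, 1, 2, 3, 4, 5, 6], T = [7, 8, 9]

Max-flow min-cut theorem verified: both equal 6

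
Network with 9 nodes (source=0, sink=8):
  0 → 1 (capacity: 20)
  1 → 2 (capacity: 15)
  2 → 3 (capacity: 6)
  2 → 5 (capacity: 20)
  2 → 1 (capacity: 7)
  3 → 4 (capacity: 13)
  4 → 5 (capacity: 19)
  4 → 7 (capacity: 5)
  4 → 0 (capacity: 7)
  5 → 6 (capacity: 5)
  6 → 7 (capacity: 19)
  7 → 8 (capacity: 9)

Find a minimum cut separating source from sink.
Min cut value = 9, edges: (7,8)

Min cut value: 9
Partition: S = [0, 1, 2, 3, 4, 5, 6, 7], T = [8]
Cut edges: (7,8)

By max-flow min-cut theorem, max flow = min cut = 9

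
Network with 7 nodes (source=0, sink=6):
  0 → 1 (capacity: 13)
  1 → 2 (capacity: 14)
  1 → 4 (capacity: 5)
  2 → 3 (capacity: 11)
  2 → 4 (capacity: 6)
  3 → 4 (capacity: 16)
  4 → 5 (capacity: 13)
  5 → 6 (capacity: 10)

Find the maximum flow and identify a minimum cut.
Max flow = 10, Min cut edges: (5,6)

Maximum flow: 10
Minimum cut: (5,6)
Partition: S = [0, 1, 2, 3, 4, 5], T = [6]

Max-flow min-cut theorem verified: both equal 10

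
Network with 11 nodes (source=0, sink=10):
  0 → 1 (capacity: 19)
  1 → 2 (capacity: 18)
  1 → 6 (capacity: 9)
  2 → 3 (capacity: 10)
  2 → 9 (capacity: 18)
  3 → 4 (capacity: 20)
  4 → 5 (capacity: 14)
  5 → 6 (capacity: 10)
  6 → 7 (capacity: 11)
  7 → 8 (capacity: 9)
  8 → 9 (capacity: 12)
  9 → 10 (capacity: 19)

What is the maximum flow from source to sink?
Maximum flow = 19

Max flow: 19

Flow assignment:
  0 → 1: 19/19
  1 → 2: 18/18
  1 → 6: 1/9
  2 → 9: 18/18
  6 → 7: 1/11
  7 → 8: 1/9
  8 → 9: 1/12
  9 → 10: 19/19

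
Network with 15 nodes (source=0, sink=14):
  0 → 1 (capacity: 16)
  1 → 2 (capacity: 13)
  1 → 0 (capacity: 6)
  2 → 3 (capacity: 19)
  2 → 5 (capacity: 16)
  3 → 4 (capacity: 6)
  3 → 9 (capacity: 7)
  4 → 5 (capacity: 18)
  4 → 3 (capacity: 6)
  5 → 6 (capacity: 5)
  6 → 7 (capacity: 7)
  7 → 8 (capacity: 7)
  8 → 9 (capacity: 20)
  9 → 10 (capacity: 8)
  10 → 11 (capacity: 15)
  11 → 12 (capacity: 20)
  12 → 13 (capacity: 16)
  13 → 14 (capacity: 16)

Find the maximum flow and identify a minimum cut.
Max flow = 8, Min cut edges: (9,10)

Maximum flow: 8
Minimum cut: (9,10)
Partition: S = [0, 1, 2, 3, 4, 5, 6, 7, 8, 9], T = [10, 11, 12, 13, 14]

Max-flow min-cut theorem verified: both equal 8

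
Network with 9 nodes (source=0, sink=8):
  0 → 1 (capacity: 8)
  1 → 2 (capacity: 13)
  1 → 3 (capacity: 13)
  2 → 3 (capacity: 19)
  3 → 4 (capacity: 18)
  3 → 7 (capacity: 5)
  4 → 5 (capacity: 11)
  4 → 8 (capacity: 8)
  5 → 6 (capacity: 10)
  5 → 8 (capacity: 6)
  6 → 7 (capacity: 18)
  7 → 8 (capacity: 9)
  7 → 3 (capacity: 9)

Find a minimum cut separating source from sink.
Min cut value = 8, edges: (0,1)

Min cut value: 8
Partition: S = [0], T = [1, 2, 3, 4, 5, 6, 7, 8]
Cut edges: (0,1)

By max-flow min-cut theorem, max flow = min cut = 8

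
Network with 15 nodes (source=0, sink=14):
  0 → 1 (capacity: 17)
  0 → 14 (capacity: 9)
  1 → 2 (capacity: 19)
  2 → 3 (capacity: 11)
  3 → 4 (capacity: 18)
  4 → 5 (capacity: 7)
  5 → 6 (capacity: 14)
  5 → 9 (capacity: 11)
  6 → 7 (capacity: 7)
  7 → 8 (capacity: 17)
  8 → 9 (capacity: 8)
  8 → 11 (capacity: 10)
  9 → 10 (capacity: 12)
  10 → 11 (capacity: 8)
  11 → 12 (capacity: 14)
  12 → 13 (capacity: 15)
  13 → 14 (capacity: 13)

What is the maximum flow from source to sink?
Maximum flow = 16

Max flow: 16

Flow assignment:
  0 → 1: 7/17
  0 → 14: 9/9
  1 → 2: 7/19
  2 → 3: 7/11
  3 → 4: 7/18
  4 → 5: 7/7
  5 → 9: 7/11
  9 → 10: 7/12
  10 → 11: 7/8
  11 → 12: 7/14
  12 → 13: 7/15
  13 → 14: 7/13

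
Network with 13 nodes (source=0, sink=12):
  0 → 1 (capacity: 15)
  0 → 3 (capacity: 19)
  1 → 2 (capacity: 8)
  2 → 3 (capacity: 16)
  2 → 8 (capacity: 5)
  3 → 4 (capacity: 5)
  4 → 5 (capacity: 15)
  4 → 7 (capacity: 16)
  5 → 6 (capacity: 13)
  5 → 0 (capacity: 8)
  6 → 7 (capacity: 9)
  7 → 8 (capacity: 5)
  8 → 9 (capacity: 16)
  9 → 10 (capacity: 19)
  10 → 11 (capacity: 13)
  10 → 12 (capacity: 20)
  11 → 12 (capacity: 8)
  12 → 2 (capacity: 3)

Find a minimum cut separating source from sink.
Min cut value = 10, edges: (2,8), (7,8)

Min cut value: 10
Partition: S = [0, 1, 2, 3, 4, 5, 6, 7], T = [8, 9, 10, 11, 12]
Cut edges: (2,8), (7,8)

By max-flow min-cut theorem, max flow = min cut = 10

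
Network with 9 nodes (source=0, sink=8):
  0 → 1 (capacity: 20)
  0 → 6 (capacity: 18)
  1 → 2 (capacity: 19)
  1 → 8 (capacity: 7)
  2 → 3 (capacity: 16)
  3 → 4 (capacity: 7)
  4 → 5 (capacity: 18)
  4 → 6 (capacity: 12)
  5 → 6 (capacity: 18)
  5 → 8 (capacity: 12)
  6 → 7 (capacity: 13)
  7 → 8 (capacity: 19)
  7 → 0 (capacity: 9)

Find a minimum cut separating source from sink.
Min cut value = 27, edges: (1,8), (3,4), (6,7)

Min cut value: 27
Partition: S = [0, 1, 2, 3, 6], T = [4, 5, 7, 8]
Cut edges: (1,8), (3,4), (6,7)

By max-flow min-cut theorem, max flow = min cut = 27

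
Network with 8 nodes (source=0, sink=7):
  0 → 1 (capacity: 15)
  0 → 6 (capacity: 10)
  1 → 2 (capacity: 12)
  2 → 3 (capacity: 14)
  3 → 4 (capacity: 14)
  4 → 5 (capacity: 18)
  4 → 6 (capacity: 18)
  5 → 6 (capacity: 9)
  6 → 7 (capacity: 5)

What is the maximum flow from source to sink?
Maximum flow = 5

Max flow: 5

Flow assignment:
  0 → 1: 5/15
  1 → 2: 5/12
  2 → 3: 5/14
  3 → 4: 5/14
  4 → 6: 5/18
  6 → 7: 5/5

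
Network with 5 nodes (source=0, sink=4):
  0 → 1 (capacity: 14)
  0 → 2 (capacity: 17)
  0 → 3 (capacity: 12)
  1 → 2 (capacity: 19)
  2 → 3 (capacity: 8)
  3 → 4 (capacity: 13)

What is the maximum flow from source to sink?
Maximum flow = 13

Max flow: 13

Flow assignment:
  0 → 1: 8/14
  0 → 3: 5/12
  1 → 2: 8/19
  2 → 3: 8/8
  3 → 4: 13/13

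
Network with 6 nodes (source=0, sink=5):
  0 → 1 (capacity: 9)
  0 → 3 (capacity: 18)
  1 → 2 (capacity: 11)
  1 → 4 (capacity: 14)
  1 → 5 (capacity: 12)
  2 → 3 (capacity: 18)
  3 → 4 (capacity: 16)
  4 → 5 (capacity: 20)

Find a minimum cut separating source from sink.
Min cut value = 25, edges: (0,1), (3,4)

Min cut value: 25
Partition: S = [0, 2, 3], T = [1, 4, 5]
Cut edges: (0,1), (3,4)

By max-flow min-cut theorem, max flow = min cut = 25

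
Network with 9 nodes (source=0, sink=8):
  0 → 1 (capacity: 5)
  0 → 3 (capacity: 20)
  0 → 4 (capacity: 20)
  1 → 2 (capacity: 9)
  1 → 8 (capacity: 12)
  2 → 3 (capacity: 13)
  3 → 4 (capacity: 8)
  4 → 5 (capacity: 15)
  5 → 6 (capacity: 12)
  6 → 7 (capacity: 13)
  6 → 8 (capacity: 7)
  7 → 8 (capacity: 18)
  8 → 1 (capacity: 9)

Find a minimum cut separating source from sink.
Min cut value = 17, edges: (0,1), (5,6)

Min cut value: 17
Partition: S = [0, 2, 3, 4, 5], T = [1, 6, 7, 8]
Cut edges: (0,1), (5,6)

By max-flow min-cut theorem, max flow = min cut = 17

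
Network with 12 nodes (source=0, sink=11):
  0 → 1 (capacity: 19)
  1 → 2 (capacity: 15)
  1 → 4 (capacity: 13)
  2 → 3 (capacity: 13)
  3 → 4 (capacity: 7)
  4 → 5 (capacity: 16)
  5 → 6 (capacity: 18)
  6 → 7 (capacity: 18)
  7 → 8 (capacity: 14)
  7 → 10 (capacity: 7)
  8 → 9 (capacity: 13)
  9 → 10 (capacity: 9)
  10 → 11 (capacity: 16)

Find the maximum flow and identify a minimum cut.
Max flow = 16, Min cut edges: (10,11)

Maximum flow: 16
Minimum cut: (10,11)
Partition: S = [0, 1, 2, 3, 4, 5, 6, 7, 8, 9, 10], T = [11]

Max-flow min-cut theorem verified: both equal 16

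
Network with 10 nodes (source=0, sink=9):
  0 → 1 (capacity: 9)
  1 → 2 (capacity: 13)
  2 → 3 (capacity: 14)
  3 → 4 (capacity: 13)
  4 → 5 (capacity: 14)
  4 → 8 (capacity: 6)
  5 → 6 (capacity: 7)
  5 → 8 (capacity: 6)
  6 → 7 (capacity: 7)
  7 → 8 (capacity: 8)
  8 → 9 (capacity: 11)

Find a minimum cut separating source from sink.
Min cut value = 9, edges: (0,1)

Min cut value: 9
Partition: S = [0], T = [1, 2, 3, 4, 5, 6, 7, 8, 9]
Cut edges: (0,1)

By max-flow min-cut theorem, max flow = min cut = 9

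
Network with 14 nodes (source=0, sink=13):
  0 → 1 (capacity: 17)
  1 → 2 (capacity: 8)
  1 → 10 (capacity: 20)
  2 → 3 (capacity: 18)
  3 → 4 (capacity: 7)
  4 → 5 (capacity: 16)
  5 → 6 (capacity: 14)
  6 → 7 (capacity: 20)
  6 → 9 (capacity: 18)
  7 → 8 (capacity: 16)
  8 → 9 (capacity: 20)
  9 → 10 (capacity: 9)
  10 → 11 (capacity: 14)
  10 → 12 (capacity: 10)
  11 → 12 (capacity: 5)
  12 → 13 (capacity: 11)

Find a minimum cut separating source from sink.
Min cut value = 11, edges: (12,13)

Min cut value: 11
Partition: S = [0, 1, 2, 3, 4, 5, 6, 7, 8, 9, 10, 11, 12], T = [13]
Cut edges: (12,13)

By max-flow min-cut theorem, max flow = min cut = 11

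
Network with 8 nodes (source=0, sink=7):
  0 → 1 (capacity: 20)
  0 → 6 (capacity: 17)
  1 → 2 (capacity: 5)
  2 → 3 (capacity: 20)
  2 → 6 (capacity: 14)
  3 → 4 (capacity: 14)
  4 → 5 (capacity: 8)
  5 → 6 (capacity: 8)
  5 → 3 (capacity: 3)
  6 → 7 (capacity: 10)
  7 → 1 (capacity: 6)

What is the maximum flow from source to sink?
Maximum flow = 10

Max flow: 10

Flow assignment:
  0 → 1: 5/20
  0 → 6: 5/17
  1 → 2: 5/5
  2 → 6: 5/14
  6 → 7: 10/10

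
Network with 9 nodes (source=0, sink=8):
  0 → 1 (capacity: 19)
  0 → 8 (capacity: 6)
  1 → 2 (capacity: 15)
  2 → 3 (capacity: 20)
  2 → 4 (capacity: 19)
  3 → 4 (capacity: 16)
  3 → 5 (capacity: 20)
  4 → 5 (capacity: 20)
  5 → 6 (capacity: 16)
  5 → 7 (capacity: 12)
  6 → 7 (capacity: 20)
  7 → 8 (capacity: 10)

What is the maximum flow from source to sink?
Maximum flow = 16

Max flow: 16

Flow assignment:
  0 → 1: 10/19
  0 → 8: 6/6
  1 → 2: 10/15
  2 → 3: 10/20
  3 → 5: 10/20
  5 → 7: 10/12
  7 → 8: 10/10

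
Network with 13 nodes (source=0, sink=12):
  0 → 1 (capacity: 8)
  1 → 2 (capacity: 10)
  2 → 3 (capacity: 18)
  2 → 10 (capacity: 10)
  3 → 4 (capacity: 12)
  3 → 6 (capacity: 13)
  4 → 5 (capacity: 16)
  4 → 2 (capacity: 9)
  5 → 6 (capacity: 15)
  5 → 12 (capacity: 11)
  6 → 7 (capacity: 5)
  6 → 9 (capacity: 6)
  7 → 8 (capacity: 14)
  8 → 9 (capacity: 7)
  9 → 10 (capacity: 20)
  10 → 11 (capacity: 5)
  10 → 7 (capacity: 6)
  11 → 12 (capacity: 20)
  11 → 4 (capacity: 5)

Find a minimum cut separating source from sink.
Min cut value = 8, edges: (0,1)

Min cut value: 8
Partition: S = [0], T = [1, 2, 3, 4, 5, 6, 7, 8, 9, 10, 11, 12]
Cut edges: (0,1)

By max-flow min-cut theorem, max flow = min cut = 8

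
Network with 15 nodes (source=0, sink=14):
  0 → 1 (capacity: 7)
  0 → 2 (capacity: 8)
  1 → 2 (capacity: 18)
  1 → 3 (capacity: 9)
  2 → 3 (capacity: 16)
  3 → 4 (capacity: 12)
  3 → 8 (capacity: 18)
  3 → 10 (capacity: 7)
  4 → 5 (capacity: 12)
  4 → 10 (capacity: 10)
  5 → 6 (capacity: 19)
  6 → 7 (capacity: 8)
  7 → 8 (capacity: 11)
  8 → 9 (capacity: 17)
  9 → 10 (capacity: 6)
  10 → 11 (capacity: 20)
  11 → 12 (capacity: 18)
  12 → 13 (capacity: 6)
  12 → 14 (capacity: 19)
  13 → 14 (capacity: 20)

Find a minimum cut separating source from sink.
Min cut value = 15, edges: (0,1), (0,2)

Min cut value: 15
Partition: S = [0], T = [1, 2, 3, 4, 5, 6, 7, 8, 9, 10, 11, 12, 13, 14]
Cut edges: (0,1), (0,2)

By max-flow min-cut theorem, max flow = min cut = 15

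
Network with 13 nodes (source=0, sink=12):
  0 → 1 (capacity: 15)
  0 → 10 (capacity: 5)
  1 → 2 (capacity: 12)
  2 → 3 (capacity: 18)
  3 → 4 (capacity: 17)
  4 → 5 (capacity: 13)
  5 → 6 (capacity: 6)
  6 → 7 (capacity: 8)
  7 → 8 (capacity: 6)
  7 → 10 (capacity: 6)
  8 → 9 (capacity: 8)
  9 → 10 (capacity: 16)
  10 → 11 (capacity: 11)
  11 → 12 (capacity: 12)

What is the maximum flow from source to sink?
Maximum flow = 11

Max flow: 11

Flow assignment:
  0 → 1: 6/15
  0 → 10: 5/5
  1 → 2: 6/12
  2 → 3: 6/18
  3 → 4: 6/17
  4 → 5: 6/13
  5 → 6: 6/6
  6 → 7: 6/8
  7 → 10: 6/6
  10 → 11: 11/11
  11 → 12: 11/12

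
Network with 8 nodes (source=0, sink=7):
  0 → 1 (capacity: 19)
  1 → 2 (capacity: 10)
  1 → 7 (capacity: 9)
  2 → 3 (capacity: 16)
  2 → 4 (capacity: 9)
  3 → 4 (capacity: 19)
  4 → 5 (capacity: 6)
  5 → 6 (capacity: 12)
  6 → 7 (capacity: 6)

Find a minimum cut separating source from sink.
Min cut value = 15, edges: (1,7), (6,7)

Min cut value: 15
Partition: S = [0, 1, 2, 3, 4, 5, 6], T = [7]
Cut edges: (1,7), (6,7)

By max-flow min-cut theorem, max flow = min cut = 15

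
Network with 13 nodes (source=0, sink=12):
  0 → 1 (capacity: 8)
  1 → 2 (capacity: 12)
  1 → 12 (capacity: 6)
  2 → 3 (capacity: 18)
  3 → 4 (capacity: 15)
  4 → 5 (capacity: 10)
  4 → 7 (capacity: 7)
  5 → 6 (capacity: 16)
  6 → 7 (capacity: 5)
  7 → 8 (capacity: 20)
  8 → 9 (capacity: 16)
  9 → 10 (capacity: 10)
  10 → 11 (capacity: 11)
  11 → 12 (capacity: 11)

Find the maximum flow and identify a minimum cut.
Max flow = 8, Min cut edges: (0,1)

Maximum flow: 8
Minimum cut: (0,1)
Partition: S = [0], T = [1, 2, 3, 4, 5, 6, 7, 8, 9, 10, 11, 12]

Max-flow min-cut theorem verified: both equal 8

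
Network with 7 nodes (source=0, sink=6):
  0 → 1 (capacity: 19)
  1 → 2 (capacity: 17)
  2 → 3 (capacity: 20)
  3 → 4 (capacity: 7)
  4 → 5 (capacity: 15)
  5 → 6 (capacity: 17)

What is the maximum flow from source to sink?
Maximum flow = 7

Max flow: 7

Flow assignment:
  0 → 1: 7/19
  1 → 2: 7/17
  2 → 3: 7/20
  3 → 4: 7/7
  4 → 5: 7/15
  5 → 6: 7/17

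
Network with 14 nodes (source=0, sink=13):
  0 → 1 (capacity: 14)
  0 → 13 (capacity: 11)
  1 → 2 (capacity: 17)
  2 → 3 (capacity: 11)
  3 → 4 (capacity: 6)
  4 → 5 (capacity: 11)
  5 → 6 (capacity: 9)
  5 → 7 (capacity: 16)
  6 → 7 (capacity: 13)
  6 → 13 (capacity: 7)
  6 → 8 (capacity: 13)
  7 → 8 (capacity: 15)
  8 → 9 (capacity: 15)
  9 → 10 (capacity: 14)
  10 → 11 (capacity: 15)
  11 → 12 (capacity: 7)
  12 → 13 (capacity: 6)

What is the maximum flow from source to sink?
Maximum flow = 17

Max flow: 17

Flow assignment:
  0 → 1: 6/14
  0 → 13: 11/11
  1 → 2: 6/17
  2 → 3: 6/11
  3 → 4: 6/6
  4 → 5: 6/11
  5 → 6: 6/9
  6 → 13: 6/7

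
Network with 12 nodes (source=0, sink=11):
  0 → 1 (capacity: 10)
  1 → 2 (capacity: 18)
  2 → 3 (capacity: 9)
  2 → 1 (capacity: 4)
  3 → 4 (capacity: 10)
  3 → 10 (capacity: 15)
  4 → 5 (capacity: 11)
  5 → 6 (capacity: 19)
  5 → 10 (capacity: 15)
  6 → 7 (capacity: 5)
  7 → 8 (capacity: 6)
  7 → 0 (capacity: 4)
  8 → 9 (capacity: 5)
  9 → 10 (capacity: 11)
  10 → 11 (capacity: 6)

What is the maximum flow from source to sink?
Maximum flow = 6

Max flow: 6

Flow assignment:
  0 → 1: 6/10
  1 → 2: 6/18
  2 → 3: 6/9
  3 → 10: 6/15
  10 → 11: 6/6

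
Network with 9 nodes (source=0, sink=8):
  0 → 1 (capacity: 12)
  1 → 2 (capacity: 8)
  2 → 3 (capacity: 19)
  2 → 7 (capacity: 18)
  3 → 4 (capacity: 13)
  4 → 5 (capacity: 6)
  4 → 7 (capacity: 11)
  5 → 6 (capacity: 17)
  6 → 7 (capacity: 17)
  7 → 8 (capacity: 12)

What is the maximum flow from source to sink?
Maximum flow = 8

Max flow: 8

Flow assignment:
  0 → 1: 8/12
  1 → 2: 8/8
  2 → 7: 8/18
  7 → 8: 8/12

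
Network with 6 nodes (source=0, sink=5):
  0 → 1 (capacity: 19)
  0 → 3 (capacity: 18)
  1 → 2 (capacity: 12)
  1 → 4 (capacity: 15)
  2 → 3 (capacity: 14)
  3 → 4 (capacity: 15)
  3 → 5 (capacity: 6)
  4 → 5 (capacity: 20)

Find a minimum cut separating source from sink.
Min cut value = 26, edges: (3,5), (4,5)

Min cut value: 26
Partition: S = [0, 1, 2, 3, 4], T = [5]
Cut edges: (3,5), (4,5)

By max-flow min-cut theorem, max flow = min cut = 26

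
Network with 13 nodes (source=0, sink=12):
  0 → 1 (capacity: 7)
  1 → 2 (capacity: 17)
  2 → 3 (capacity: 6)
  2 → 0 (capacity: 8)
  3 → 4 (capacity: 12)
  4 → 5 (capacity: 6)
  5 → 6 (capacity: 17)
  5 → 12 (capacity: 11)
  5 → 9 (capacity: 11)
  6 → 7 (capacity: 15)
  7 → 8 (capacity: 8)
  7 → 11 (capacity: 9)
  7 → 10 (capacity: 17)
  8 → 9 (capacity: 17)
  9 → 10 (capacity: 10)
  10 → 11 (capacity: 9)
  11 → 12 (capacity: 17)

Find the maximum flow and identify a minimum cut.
Max flow = 6, Min cut edges: (4,5)

Maximum flow: 6
Minimum cut: (4,5)
Partition: S = [0, 1, 2, 3, 4], T = [5, 6, 7, 8, 9, 10, 11, 12]

Max-flow min-cut theorem verified: both equal 6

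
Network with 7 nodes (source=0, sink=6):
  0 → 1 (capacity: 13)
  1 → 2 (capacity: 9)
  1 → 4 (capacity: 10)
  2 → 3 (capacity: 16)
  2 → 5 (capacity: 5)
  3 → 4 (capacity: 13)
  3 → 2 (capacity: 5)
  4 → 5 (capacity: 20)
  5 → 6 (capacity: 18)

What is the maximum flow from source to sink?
Maximum flow = 13

Max flow: 13

Flow assignment:
  0 → 1: 13/13
  1 → 2: 5/9
  1 → 4: 8/10
  2 → 5: 5/5
  4 → 5: 8/20
  5 → 6: 13/18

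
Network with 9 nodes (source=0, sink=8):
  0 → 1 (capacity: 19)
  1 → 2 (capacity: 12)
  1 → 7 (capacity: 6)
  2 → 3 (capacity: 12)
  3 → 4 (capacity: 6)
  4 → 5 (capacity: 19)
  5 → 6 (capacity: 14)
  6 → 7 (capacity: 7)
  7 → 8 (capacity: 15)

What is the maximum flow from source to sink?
Maximum flow = 12

Max flow: 12

Flow assignment:
  0 → 1: 12/19
  1 → 2: 6/12
  1 → 7: 6/6
  2 → 3: 6/12
  3 → 4: 6/6
  4 → 5: 6/19
  5 → 6: 6/14
  6 → 7: 6/7
  7 → 8: 12/15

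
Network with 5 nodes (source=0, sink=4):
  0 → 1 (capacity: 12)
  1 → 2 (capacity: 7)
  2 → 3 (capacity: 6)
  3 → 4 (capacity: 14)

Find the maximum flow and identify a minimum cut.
Max flow = 6, Min cut edges: (2,3)

Maximum flow: 6
Minimum cut: (2,3)
Partition: S = [0, 1, 2], T = [3, 4]

Max-flow min-cut theorem verified: both equal 6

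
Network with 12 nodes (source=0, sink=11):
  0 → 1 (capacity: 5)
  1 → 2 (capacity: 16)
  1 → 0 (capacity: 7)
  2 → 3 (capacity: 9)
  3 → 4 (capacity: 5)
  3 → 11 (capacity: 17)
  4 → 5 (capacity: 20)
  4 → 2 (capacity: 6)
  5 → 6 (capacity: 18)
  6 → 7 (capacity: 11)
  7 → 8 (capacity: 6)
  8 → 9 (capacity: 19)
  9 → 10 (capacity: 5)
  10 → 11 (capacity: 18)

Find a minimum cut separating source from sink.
Min cut value = 5, edges: (0,1)

Min cut value: 5
Partition: S = [0], T = [1, 2, 3, 4, 5, 6, 7, 8, 9, 10, 11]
Cut edges: (0,1)

By max-flow min-cut theorem, max flow = min cut = 5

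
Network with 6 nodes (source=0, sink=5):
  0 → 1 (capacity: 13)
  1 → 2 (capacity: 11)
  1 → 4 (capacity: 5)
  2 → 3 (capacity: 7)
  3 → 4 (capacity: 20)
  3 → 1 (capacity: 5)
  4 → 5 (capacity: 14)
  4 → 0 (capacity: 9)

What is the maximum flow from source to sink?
Maximum flow = 12

Max flow: 12

Flow assignment:
  0 → 1: 12/13
  1 → 2: 7/11
  1 → 4: 5/5
  2 → 3: 7/7
  3 → 4: 7/20
  4 → 5: 12/14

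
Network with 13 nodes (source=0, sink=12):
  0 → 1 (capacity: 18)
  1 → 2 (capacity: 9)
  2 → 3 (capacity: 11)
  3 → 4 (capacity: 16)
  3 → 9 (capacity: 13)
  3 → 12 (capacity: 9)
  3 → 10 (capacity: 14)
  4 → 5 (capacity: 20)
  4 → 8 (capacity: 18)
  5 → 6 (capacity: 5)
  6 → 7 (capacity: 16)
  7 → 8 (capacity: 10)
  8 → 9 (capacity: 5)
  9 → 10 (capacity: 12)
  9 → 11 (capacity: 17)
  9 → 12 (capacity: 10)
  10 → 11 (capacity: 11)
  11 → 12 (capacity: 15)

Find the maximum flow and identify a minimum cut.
Max flow = 9, Min cut edges: (1,2)

Maximum flow: 9
Minimum cut: (1,2)
Partition: S = [0, 1], T = [2, 3, 4, 5, 6, 7, 8, 9, 10, 11, 12]

Max-flow min-cut theorem verified: both equal 9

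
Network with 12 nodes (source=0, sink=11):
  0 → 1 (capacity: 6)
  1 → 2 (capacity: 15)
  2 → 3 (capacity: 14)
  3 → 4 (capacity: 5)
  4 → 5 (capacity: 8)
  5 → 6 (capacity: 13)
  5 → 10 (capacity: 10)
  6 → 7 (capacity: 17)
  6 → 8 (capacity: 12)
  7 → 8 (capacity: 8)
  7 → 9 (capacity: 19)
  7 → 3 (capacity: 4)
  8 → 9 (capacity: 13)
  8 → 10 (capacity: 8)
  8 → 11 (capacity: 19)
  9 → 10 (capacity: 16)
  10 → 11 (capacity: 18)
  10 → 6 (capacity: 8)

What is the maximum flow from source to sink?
Maximum flow = 5

Max flow: 5

Flow assignment:
  0 → 1: 5/6
  1 → 2: 5/15
  2 → 3: 5/14
  3 → 4: 5/5
  4 → 5: 5/8
  5 → 10: 5/10
  10 → 11: 5/18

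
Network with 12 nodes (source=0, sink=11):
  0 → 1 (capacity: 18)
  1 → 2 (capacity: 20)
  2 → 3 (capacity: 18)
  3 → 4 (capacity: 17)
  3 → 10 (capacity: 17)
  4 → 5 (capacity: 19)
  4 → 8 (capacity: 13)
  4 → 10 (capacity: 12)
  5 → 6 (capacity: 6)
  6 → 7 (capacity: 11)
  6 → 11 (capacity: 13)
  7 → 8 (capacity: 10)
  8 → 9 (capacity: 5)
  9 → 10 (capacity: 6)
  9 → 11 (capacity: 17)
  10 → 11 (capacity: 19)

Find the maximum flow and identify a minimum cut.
Max flow = 18, Min cut edges: (2,3)

Maximum flow: 18
Minimum cut: (2,3)
Partition: S = [0, 1, 2], T = [3, 4, 5, 6, 7, 8, 9, 10, 11]

Max-flow min-cut theorem verified: both equal 18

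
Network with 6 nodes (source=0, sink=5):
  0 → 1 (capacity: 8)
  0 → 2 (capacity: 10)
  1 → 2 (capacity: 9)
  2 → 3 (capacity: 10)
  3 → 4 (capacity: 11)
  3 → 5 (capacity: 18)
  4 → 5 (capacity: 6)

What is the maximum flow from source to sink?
Maximum flow = 10

Max flow: 10

Flow assignment:
  0 → 2: 10/10
  2 → 3: 10/10
  3 → 5: 10/18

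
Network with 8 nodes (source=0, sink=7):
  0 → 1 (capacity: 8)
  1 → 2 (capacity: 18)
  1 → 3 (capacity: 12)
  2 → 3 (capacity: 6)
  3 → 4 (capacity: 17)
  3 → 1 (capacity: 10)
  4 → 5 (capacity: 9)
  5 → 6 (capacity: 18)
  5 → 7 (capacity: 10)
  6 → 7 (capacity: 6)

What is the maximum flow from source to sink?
Maximum flow = 8

Max flow: 8

Flow assignment:
  0 → 1: 8/8
  1 → 3: 8/12
  3 → 4: 8/17
  4 → 5: 8/9
  5 → 7: 8/10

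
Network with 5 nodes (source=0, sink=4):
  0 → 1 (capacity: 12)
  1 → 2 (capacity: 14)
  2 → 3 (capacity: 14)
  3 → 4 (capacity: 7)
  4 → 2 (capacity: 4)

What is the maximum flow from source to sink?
Maximum flow = 7

Max flow: 7

Flow assignment:
  0 → 1: 7/12
  1 → 2: 7/14
  2 → 3: 7/14
  3 → 4: 7/7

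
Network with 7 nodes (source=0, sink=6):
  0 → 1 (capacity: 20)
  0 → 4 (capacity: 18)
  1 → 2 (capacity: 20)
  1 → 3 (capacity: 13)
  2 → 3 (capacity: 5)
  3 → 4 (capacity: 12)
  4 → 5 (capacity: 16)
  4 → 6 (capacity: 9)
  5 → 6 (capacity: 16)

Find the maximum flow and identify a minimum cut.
Max flow = 25, Min cut edges: (4,6), (5,6)

Maximum flow: 25
Minimum cut: (4,6), (5,6)
Partition: S = [0, 1, 2, 3, 4, 5], T = [6]

Max-flow min-cut theorem verified: both equal 25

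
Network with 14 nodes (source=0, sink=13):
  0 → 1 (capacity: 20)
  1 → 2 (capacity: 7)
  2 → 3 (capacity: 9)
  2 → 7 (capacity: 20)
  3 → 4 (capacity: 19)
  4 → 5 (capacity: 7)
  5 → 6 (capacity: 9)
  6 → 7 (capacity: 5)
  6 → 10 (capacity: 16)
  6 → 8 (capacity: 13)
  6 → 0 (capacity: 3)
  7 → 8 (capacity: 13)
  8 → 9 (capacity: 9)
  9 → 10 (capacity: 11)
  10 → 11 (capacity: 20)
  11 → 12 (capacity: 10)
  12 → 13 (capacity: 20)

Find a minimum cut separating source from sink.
Min cut value = 7, edges: (1,2)

Min cut value: 7
Partition: S = [0, 1], T = [2, 3, 4, 5, 6, 7, 8, 9, 10, 11, 12, 13]
Cut edges: (1,2)

By max-flow min-cut theorem, max flow = min cut = 7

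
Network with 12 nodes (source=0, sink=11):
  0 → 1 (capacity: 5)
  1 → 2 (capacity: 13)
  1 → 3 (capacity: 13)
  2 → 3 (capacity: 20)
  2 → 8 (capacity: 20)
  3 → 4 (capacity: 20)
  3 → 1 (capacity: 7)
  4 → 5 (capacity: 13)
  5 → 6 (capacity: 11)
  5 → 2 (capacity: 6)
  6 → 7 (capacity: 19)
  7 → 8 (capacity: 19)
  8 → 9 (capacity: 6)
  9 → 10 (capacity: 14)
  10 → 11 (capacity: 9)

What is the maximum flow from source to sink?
Maximum flow = 5

Max flow: 5

Flow assignment:
  0 → 1: 5/5
  1 → 2: 5/13
  2 → 8: 5/20
  8 → 9: 5/6
  9 → 10: 5/14
  10 → 11: 5/9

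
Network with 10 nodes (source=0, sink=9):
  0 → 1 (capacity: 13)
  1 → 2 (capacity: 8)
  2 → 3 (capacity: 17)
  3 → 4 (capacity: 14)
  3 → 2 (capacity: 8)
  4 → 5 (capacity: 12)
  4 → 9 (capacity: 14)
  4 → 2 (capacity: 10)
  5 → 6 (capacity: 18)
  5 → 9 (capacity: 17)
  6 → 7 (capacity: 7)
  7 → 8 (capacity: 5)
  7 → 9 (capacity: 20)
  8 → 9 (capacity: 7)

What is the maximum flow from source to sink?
Maximum flow = 8

Max flow: 8

Flow assignment:
  0 → 1: 8/13
  1 → 2: 8/8
  2 → 3: 8/17
  3 → 4: 8/14
  4 → 9: 8/14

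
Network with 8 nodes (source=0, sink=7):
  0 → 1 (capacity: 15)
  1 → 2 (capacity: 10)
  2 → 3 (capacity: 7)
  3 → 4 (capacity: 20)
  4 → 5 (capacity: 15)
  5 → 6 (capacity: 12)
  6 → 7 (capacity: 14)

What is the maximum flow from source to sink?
Maximum flow = 7

Max flow: 7

Flow assignment:
  0 → 1: 7/15
  1 → 2: 7/10
  2 → 3: 7/7
  3 → 4: 7/20
  4 → 5: 7/15
  5 → 6: 7/12
  6 → 7: 7/14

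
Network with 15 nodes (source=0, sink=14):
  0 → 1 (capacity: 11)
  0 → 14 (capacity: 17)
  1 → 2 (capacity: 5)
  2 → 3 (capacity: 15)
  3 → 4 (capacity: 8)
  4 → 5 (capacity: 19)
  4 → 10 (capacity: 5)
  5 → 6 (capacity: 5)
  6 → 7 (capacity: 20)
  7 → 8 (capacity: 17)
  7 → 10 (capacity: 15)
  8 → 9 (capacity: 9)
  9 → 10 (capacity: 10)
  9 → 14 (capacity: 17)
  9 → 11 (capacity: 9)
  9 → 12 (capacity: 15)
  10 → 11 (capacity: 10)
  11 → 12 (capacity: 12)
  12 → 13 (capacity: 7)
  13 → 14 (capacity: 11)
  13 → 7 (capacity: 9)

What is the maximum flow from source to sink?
Maximum flow = 22

Max flow: 22

Flow assignment:
  0 → 1: 5/11
  0 → 14: 17/17
  1 → 2: 5/5
  2 → 3: 5/15
  3 → 4: 5/8
  4 → 10: 5/5
  10 → 11: 5/10
  11 → 12: 5/12
  12 → 13: 5/7
  13 → 14: 5/11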